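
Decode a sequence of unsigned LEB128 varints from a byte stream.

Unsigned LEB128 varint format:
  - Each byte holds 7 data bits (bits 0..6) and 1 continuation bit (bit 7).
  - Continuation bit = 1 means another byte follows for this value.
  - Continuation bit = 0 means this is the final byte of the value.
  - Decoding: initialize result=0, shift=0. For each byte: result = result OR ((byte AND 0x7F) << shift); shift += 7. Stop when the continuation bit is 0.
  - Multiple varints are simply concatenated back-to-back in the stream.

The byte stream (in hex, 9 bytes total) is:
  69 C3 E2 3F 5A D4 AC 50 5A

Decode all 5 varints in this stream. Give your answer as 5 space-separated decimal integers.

  byte[0]=0x69 cont=0 payload=0x69=105: acc |= 105<<0 -> acc=105 shift=7 [end]
Varint 1: bytes[0:1] = 69 -> value 105 (1 byte(s))
  byte[1]=0xC3 cont=1 payload=0x43=67: acc |= 67<<0 -> acc=67 shift=7
  byte[2]=0xE2 cont=1 payload=0x62=98: acc |= 98<<7 -> acc=12611 shift=14
  byte[3]=0x3F cont=0 payload=0x3F=63: acc |= 63<<14 -> acc=1044803 shift=21 [end]
Varint 2: bytes[1:4] = C3 E2 3F -> value 1044803 (3 byte(s))
  byte[4]=0x5A cont=0 payload=0x5A=90: acc |= 90<<0 -> acc=90 shift=7 [end]
Varint 3: bytes[4:5] = 5A -> value 90 (1 byte(s))
  byte[5]=0xD4 cont=1 payload=0x54=84: acc |= 84<<0 -> acc=84 shift=7
  byte[6]=0xAC cont=1 payload=0x2C=44: acc |= 44<<7 -> acc=5716 shift=14
  byte[7]=0x50 cont=0 payload=0x50=80: acc |= 80<<14 -> acc=1316436 shift=21 [end]
Varint 4: bytes[5:8] = D4 AC 50 -> value 1316436 (3 byte(s))
  byte[8]=0x5A cont=0 payload=0x5A=90: acc |= 90<<0 -> acc=90 shift=7 [end]
Varint 5: bytes[8:9] = 5A -> value 90 (1 byte(s))

Answer: 105 1044803 90 1316436 90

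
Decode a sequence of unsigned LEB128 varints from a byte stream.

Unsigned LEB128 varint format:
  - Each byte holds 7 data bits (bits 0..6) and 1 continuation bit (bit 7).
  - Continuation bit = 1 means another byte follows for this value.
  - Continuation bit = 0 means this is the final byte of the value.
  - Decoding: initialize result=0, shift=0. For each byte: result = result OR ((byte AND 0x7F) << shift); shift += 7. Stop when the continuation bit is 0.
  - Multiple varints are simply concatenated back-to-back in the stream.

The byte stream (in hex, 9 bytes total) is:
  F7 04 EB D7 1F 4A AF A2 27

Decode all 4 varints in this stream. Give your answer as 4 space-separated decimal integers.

  byte[0]=0xF7 cont=1 payload=0x77=119: acc |= 119<<0 -> acc=119 shift=7
  byte[1]=0x04 cont=0 payload=0x04=4: acc |= 4<<7 -> acc=631 shift=14 [end]
Varint 1: bytes[0:2] = F7 04 -> value 631 (2 byte(s))
  byte[2]=0xEB cont=1 payload=0x6B=107: acc |= 107<<0 -> acc=107 shift=7
  byte[3]=0xD7 cont=1 payload=0x57=87: acc |= 87<<7 -> acc=11243 shift=14
  byte[4]=0x1F cont=0 payload=0x1F=31: acc |= 31<<14 -> acc=519147 shift=21 [end]
Varint 2: bytes[2:5] = EB D7 1F -> value 519147 (3 byte(s))
  byte[5]=0x4A cont=0 payload=0x4A=74: acc |= 74<<0 -> acc=74 shift=7 [end]
Varint 3: bytes[5:6] = 4A -> value 74 (1 byte(s))
  byte[6]=0xAF cont=1 payload=0x2F=47: acc |= 47<<0 -> acc=47 shift=7
  byte[7]=0xA2 cont=1 payload=0x22=34: acc |= 34<<7 -> acc=4399 shift=14
  byte[8]=0x27 cont=0 payload=0x27=39: acc |= 39<<14 -> acc=643375 shift=21 [end]
Varint 4: bytes[6:9] = AF A2 27 -> value 643375 (3 byte(s))

Answer: 631 519147 74 643375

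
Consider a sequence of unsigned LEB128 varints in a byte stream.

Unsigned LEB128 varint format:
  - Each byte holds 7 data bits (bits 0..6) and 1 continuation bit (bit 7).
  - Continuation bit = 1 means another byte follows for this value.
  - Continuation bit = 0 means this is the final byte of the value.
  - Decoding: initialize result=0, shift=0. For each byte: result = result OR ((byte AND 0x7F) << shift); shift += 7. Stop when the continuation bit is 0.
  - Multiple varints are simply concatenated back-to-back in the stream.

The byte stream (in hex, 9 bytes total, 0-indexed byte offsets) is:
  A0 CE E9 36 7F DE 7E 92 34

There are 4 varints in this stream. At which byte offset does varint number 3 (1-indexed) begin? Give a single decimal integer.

Answer: 5

Derivation:
  byte[0]=0xA0 cont=1 payload=0x20=32: acc |= 32<<0 -> acc=32 shift=7
  byte[1]=0xCE cont=1 payload=0x4E=78: acc |= 78<<7 -> acc=10016 shift=14
  byte[2]=0xE9 cont=1 payload=0x69=105: acc |= 105<<14 -> acc=1730336 shift=21
  byte[3]=0x36 cont=0 payload=0x36=54: acc |= 54<<21 -> acc=114976544 shift=28 [end]
Varint 1: bytes[0:4] = A0 CE E9 36 -> value 114976544 (4 byte(s))
  byte[4]=0x7F cont=0 payload=0x7F=127: acc |= 127<<0 -> acc=127 shift=7 [end]
Varint 2: bytes[4:5] = 7F -> value 127 (1 byte(s))
  byte[5]=0xDE cont=1 payload=0x5E=94: acc |= 94<<0 -> acc=94 shift=7
  byte[6]=0x7E cont=0 payload=0x7E=126: acc |= 126<<7 -> acc=16222 shift=14 [end]
Varint 3: bytes[5:7] = DE 7E -> value 16222 (2 byte(s))
  byte[7]=0x92 cont=1 payload=0x12=18: acc |= 18<<0 -> acc=18 shift=7
  byte[8]=0x34 cont=0 payload=0x34=52: acc |= 52<<7 -> acc=6674 shift=14 [end]
Varint 4: bytes[7:9] = 92 34 -> value 6674 (2 byte(s))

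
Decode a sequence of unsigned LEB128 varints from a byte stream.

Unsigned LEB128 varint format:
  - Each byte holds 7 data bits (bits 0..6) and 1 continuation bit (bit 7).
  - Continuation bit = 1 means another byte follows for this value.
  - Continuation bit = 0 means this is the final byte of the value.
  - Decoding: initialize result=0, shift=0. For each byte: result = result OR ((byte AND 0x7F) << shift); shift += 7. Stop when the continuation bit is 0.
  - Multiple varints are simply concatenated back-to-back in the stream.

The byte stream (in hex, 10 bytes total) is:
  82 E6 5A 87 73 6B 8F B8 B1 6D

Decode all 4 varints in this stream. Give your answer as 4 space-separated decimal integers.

  byte[0]=0x82 cont=1 payload=0x02=2: acc |= 2<<0 -> acc=2 shift=7
  byte[1]=0xE6 cont=1 payload=0x66=102: acc |= 102<<7 -> acc=13058 shift=14
  byte[2]=0x5A cont=0 payload=0x5A=90: acc |= 90<<14 -> acc=1487618 shift=21 [end]
Varint 1: bytes[0:3] = 82 E6 5A -> value 1487618 (3 byte(s))
  byte[3]=0x87 cont=1 payload=0x07=7: acc |= 7<<0 -> acc=7 shift=7
  byte[4]=0x73 cont=0 payload=0x73=115: acc |= 115<<7 -> acc=14727 shift=14 [end]
Varint 2: bytes[3:5] = 87 73 -> value 14727 (2 byte(s))
  byte[5]=0x6B cont=0 payload=0x6B=107: acc |= 107<<0 -> acc=107 shift=7 [end]
Varint 3: bytes[5:6] = 6B -> value 107 (1 byte(s))
  byte[6]=0x8F cont=1 payload=0x0F=15: acc |= 15<<0 -> acc=15 shift=7
  byte[7]=0xB8 cont=1 payload=0x38=56: acc |= 56<<7 -> acc=7183 shift=14
  byte[8]=0xB1 cont=1 payload=0x31=49: acc |= 49<<14 -> acc=809999 shift=21
  byte[9]=0x6D cont=0 payload=0x6D=109: acc |= 109<<21 -> acc=229399567 shift=28 [end]
Varint 4: bytes[6:10] = 8F B8 B1 6D -> value 229399567 (4 byte(s))

Answer: 1487618 14727 107 229399567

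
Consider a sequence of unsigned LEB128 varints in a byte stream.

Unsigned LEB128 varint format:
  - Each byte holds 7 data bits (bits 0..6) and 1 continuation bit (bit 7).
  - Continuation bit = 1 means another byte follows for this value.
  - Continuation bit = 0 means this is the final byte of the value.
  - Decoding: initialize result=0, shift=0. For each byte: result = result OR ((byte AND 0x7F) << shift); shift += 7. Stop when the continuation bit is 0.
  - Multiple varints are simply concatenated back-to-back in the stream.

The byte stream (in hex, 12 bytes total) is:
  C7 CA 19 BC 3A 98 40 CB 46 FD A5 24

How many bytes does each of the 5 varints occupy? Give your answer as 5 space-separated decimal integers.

Answer: 3 2 2 2 3

Derivation:
  byte[0]=0xC7 cont=1 payload=0x47=71: acc |= 71<<0 -> acc=71 shift=7
  byte[1]=0xCA cont=1 payload=0x4A=74: acc |= 74<<7 -> acc=9543 shift=14
  byte[2]=0x19 cont=0 payload=0x19=25: acc |= 25<<14 -> acc=419143 shift=21 [end]
Varint 1: bytes[0:3] = C7 CA 19 -> value 419143 (3 byte(s))
  byte[3]=0xBC cont=1 payload=0x3C=60: acc |= 60<<0 -> acc=60 shift=7
  byte[4]=0x3A cont=0 payload=0x3A=58: acc |= 58<<7 -> acc=7484 shift=14 [end]
Varint 2: bytes[3:5] = BC 3A -> value 7484 (2 byte(s))
  byte[5]=0x98 cont=1 payload=0x18=24: acc |= 24<<0 -> acc=24 shift=7
  byte[6]=0x40 cont=0 payload=0x40=64: acc |= 64<<7 -> acc=8216 shift=14 [end]
Varint 3: bytes[5:7] = 98 40 -> value 8216 (2 byte(s))
  byte[7]=0xCB cont=1 payload=0x4B=75: acc |= 75<<0 -> acc=75 shift=7
  byte[8]=0x46 cont=0 payload=0x46=70: acc |= 70<<7 -> acc=9035 shift=14 [end]
Varint 4: bytes[7:9] = CB 46 -> value 9035 (2 byte(s))
  byte[9]=0xFD cont=1 payload=0x7D=125: acc |= 125<<0 -> acc=125 shift=7
  byte[10]=0xA5 cont=1 payload=0x25=37: acc |= 37<<7 -> acc=4861 shift=14
  byte[11]=0x24 cont=0 payload=0x24=36: acc |= 36<<14 -> acc=594685 shift=21 [end]
Varint 5: bytes[9:12] = FD A5 24 -> value 594685 (3 byte(s))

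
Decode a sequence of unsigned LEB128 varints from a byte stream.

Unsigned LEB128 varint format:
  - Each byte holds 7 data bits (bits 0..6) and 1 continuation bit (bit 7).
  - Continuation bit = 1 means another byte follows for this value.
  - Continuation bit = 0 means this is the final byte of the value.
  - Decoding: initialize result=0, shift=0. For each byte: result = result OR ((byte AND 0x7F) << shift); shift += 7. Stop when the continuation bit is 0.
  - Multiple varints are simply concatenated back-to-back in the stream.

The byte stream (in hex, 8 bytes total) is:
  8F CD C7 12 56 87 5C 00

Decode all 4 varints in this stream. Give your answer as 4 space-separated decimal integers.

  byte[0]=0x8F cont=1 payload=0x0F=15: acc |= 15<<0 -> acc=15 shift=7
  byte[1]=0xCD cont=1 payload=0x4D=77: acc |= 77<<7 -> acc=9871 shift=14
  byte[2]=0xC7 cont=1 payload=0x47=71: acc |= 71<<14 -> acc=1173135 shift=21
  byte[3]=0x12 cont=0 payload=0x12=18: acc |= 18<<21 -> acc=38921871 shift=28 [end]
Varint 1: bytes[0:4] = 8F CD C7 12 -> value 38921871 (4 byte(s))
  byte[4]=0x56 cont=0 payload=0x56=86: acc |= 86<<0 -> acc=86 shift=7 [end]
Varint 2: bytes[4:5] = 56 -> value 86 (1 byte(s))
  byte[5]=0x87 cont=1 payload=0x07=7: acc |= 7<<0 -> acc=7 shift=7
  byte[6]=0x5C cont=0 payload=0x5C=92: acc |= 92<<7 -> acc=11783 shift=14 [end]
Varint 3: bytes[5:7] = 87 5C -> value 11783 (2 byte(s))
  byte[7]=0x00 cont=0 payload=0x00=0: acc |= 0<<0 -> acc=0 shift=7 [end]
Varint 4: bytes[7:8] = 00 -> value 0 (1 byte(s))

Answer: 38921871 86 11783 0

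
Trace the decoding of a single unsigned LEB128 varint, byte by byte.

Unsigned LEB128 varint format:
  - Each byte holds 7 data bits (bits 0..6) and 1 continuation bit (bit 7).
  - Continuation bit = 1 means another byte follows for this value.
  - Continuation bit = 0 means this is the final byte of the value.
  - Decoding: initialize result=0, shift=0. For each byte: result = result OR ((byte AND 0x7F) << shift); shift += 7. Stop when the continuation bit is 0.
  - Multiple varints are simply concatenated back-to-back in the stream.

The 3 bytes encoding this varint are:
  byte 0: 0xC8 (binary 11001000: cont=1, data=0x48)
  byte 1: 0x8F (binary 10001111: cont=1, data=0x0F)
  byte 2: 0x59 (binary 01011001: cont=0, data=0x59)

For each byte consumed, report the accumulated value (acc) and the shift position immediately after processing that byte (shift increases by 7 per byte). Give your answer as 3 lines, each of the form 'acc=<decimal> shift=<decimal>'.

Answer: acc=72 shift=7
acc=1992 shift=14
acc=1460168 shift=21

Derivation:
byte 0=0xC8: payload=0x48=72, contrib = 72<<0 = 72; acc -> 72, shift -> 7
byte 1=0x8F: payload=0x0F=15, contrib = 15<<7 = 1920; acc -> 1992, shift -> 14
byte 2=0x59: payload=0x59=89, contrib = 89<<14 = 1458176; acc -> 1460168, shift -> 21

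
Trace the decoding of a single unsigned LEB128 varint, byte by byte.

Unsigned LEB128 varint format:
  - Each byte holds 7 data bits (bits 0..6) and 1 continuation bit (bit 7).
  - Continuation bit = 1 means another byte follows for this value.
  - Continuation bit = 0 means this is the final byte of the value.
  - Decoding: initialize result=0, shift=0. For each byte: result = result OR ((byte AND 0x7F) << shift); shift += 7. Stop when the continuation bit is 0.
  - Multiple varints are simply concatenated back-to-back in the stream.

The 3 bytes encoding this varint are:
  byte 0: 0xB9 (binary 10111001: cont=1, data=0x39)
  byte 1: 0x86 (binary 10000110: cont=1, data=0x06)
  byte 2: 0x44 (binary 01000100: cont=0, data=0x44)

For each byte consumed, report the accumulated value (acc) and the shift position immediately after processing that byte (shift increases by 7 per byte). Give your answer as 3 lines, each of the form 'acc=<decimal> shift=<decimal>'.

Answer: acc=57 shift=7
acc=825 shift=14
acc=1114937 shift=21

Derivation:
byte 0=0xB9: payload=0x39=57, contrib = 57<<0 = 57; acc -> 57, shift -> 7
byte 1=0x86: payload=0x06=6, contrib = 6<<7 = 768; acc -> 825, shift -> 14
byte 2=0x44: payload=0x44=68, contrib = 68<<14 = 1114112; acc -> 1114937, shift -> 21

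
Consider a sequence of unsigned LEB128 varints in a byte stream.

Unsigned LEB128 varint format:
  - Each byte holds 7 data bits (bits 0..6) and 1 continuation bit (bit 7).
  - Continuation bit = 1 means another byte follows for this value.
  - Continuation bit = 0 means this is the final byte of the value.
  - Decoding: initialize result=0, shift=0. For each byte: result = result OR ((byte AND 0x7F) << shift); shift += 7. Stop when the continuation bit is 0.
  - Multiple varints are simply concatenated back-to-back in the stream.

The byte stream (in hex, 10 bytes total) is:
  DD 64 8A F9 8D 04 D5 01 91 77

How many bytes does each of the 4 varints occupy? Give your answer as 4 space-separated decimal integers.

Answer: 2 4 2 2

Derivation:
  byte[0]=0xDD cont=1 payload=0x5D=93: acc |= 93<<0 -> acc=93 shift=7
  byte[1]=0x64 cont=0 payload=0x64=100: acc |= 100<<7 -> acc=12893 shift=14 [end]
Varint 1: bytes[0:2] = DD 64 -> value 12893 (2 byte(s))
  byte[2]=0x8A cont=1 payload=0x0A=10: acc |= 10<<0 -> acc=10 shift=7
  byte[3]=0xF9 cont=1 payload=0x79=121: acc |= 121<<7 -> acc=15498 shift=14
  byte[4]=0x8D cont=1 payload=0x0D=13: acc |= 13<<14 -> acc=228490 shift=21
  byte[5]=0x04 cont=0 payload=0x04=4: acc |= 4<<21 -> acc=8617098 shift=28 [end]
Varint 2: bytes[2:6] = 8A F9 8D 04 -> value 8617098 (4 byte(s))
  byte[6]=0xD5 cont=1 payload=0x55=85: acc |= 85<<0 -> acc=85 shift=7
  byte[7]=0x01 cont=0 payload=0x01=1: acc |= 1<<7 -> acc=213 shift=14 [end]
Varint 3: bytes[6:8] = D5 01 -> value 213 (2 byte(s))
  byte[8]=0x91 cont=1 payload=0x11=17: acc |= 17<<0 -> acc=17 shift=7
  byte[9]=0x77 cont=0 payload=0x77=119: acc |= 119<<7 -> acc=15249 shift=14 [end]
Varint 4: bytes[8:10] = 91 77 -> value 15249 (2 byte(s))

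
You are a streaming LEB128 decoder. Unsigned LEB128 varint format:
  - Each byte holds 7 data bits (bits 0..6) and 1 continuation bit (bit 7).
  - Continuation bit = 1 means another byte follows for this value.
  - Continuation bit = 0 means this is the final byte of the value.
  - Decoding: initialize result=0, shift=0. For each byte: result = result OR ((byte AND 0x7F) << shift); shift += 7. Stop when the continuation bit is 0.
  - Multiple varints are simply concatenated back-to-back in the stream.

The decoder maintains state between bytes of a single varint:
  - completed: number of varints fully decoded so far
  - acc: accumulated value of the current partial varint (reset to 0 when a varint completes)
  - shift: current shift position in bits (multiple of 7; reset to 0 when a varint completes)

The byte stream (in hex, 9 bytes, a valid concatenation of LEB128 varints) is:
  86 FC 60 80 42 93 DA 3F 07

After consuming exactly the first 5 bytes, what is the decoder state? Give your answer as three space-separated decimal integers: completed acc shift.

Answer: 2 0 0

Derivation:
byte[0]=0x86 cont=1 payload=0x06: acc |= 6<<0 -> completed=0 acc=6 shift=7
byte[1]=0xFC cont=1 payload=0x7C: acc |= 124<<7 -> completed=0 acc=15878 shift=14
byte[2]=0x60 cont=0 payload=0x60: varint #1 complete (value=1588742); reset -> completed=1 acc=0 shift=0
byte[3]=0x80 cont=1 payload=0x00: acc |= 0<<0 -> completed=1 acc=0 shift=7
byte[4]=0x42 cont=0 payload=0x42: varint #2 complete (value=8448); reset -> completed=2 acc=0 shift=0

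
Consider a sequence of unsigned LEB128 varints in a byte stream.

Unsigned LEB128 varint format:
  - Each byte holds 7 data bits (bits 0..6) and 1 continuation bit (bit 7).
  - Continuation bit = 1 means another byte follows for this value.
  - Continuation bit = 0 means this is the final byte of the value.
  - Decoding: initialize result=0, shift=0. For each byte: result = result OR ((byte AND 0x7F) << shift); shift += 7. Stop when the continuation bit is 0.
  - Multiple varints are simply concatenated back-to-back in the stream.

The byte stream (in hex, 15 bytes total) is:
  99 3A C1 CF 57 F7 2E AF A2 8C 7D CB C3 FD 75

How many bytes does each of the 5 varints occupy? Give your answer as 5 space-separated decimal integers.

  byte[0]=0x99 cont=1 payload=0x19=25: acc |= 25<<0 -> acc=25 shift=7
  byte[1]=0x3A cont=0 payload=0x3A=58: acc |= 58<<7 -> acc=7449 shift=14 [end]
Varint 1: bytes[0:2] = 99 3A -> value 7449 (2 byte(s))
  byte[2]=0xC1 cont=1 payload=0x41=65: acc |= 65<<0 -> acc=65 shift=7
  byte[3]=0xCF cont=1 payload=0x4F=79: acc |= 79<<7 -> acc=10177 shift=14
  byte[4]=0x57 cont=0 payload=0x57=87: acc |= 87<<14 -> acc=1435585 shift=21 [end]
Varint 2: bytes[2:5] = C1 CF 57 -> value 1435585 (3 byte(s))
  byte[5]=0xF7 cont=1 payload=0x77=119: acc |= 119<<0 -> acc=119 shift=7
  byte[6]=0x2E cont=0 payload=0x2E=46: acc |= 46<<7 -> acc=6007 shift=14 [end]
Varint 3: bytes[5:7] = F7 2E -> value 6007 (2 byte(s))
  byte[7]=0xAF cont=1 payload=0x2F=47: acc |= 47<<0 -> acc=47 shift=7
  byte[8]=0xA2 cont=1 payload=0x22=34: acc |= 34<<7 -> acc=4399 shift=14
  byte[9]=0x8C cont=1 payload=0x0C=12: acc |= 12<<14 -> acc=201007 shift=21
  byte[10]=0x7D cont=0 payload=0x7D=125: acc |= 125<<21 -> acc=262345007 shift=28 [end]
Varint 4: bytes[7:11] = AF A2 8C 7D -> value 262345007 (4 byte(s))
  byte[11]=0xCB cont=1 payload=0x4B=75: acc |= 75<<0 -> acc=75 shift=7
  byte[12]=0xC3 cont=1 payload=0x43=67: acc |= 67<<7 -> acc=8651 shift=14
  byte[13]=0xFD cont=1 payload=0x7D=125: acc |= 125<<14 -> acc=2056651 shift=21
  byte[14]=0x75 cont=0 payload=0x75=117: acc |= 117<<21 -> acc=247423435 shift=28 [end]
Varint 5: bytes[11:15] = CB C3 FD 75 -> value 247423435 (4 byte(s))

Answer: 2 3 2 4 4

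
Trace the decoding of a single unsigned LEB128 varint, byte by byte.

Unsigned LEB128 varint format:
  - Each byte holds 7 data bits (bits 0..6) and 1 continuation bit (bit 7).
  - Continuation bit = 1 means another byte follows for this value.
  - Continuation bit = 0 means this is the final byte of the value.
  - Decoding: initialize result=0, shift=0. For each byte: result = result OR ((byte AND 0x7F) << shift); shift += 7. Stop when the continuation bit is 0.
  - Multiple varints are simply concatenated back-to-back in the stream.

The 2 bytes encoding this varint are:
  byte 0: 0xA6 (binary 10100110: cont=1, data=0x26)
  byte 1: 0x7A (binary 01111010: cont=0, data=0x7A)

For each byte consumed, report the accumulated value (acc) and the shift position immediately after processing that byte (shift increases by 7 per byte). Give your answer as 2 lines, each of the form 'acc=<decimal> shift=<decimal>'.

Answer: acc=38 shift=7
acc=15654 shift=14

Derivation:
byte 0=0xA6: payload=0x26=38, contrib = 38<<0 = 38; acc -> 38, shift -> 7
byte 1=0x7A: payload=0x7A=122, contrib = 122<<7 = 15616; acc -> 15654, shift -> 14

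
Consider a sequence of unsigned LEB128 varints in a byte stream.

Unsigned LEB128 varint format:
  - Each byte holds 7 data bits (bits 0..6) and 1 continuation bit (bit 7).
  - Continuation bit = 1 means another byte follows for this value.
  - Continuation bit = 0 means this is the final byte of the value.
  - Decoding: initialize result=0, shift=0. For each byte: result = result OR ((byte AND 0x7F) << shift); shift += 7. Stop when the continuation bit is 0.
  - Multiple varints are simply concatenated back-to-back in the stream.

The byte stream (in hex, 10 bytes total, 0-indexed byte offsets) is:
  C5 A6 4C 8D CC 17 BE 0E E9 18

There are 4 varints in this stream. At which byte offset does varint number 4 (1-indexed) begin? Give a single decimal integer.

Answer: 8

Derivation:
  byte[0]=0xC5 cont=1 payload=0x45=69: acc |= 69<<0 -> acc=69 shift=7
  byte[1]=0xA6 cont=1 payload=0x26=38: acc |= 38<<7 -> acc=4933 shift=14
  byte[2]=0x4C cont=0 payload=0x4C=76: acc |= 76<<14 -> acc=1250117 shift=21 [end]
Varint 1: bytes[0:3] = C5 A6 4C -> value 1250117 (3 byte(s))
  byte[3]=0x8D cont=1 payload=0x0D=13: acc |= 13<<0 -> acc=13 shift=7
  byte[4]=0xCC cont=1 payload=0x4C=76: acc |= 76<<7 -> acc=9741 shift=14
  byte[5]=0x17 cont=0 payload=0x17=23: acc |= 23<<14 -> acc=386573 shift=21 [end]
Varint 2: bytes[3:6] = 8D CC 17 -> value 386573 (3 byte(s))
  byte[6]=0xBE cont=1 payload=0x3E=62: acc |= 62<<0 -> acc=62 shift=7
  byte[7]=0x0E cont=0 payload=0x0E=14: acc |= 14<<7 -> acc=1854 shift=14 [end]
Varint 3: bytes[6:8] = BE 0E -> value 1854 (2 byte(s))
  byte[8]=0xE9 cont=1 payload=0x69=105: acc |= 105<<0 -> acc=105 shift=7
  byte[9]=0x18 cont=0 payload=0x18=24: acc |= 24<<7 -> acc=3177 shift=14 [end]
Varint 4: bytes[8:10] = E9 18 -> value 3177 (2 byte(s))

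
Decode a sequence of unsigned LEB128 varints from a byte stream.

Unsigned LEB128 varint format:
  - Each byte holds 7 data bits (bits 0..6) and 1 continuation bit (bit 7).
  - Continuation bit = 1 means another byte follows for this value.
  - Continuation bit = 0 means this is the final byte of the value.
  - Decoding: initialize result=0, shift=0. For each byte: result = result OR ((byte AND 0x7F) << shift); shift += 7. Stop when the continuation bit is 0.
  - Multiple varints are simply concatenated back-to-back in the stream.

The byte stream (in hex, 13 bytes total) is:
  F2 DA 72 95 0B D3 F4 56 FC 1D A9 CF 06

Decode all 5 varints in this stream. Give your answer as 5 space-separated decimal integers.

  byte[0]=0xF2 cont=1 payload=0x72=114: acc |= 114<<0 -> acc=114 shift=7
  byte[1]=0xDA cont=1 payload=0x5A=90: acc |= 90<<7 -> acc=11634 shift=14
  byte[2]=0x72 cont=0 payload=0x72=114: acc |= 114<<14 -> acc=1879410 shift=21 [end]
Varint 1: bytes[0:3] = F2 DA 72 -> value 1879410 (3 byte(s))
  byte[3]=0x95 cont=1 payload=0x15=21: acc |= 21<<0 -> acc=21 shift=7
  byte[4]=0x0B cont=0 payload=0x0B=11: acc |= 11<<7 -> acc=1429 shift=14 [end]
Varint 2: bytes[3:5] = 95 0B -> value 1429 (2 byte(s))
  byte[5]=0xD3 cont=1 payload=0x53=83: acc |= 83<<0 -> acc=83 shift=7
  byte[6]=0xF4 cont=1 payload=0x74=116: acc |= 116<<7 -> acc=14931 shift=14
  byte[7]=0x56 cont=0 payload=0x56=86: acc |= 86<<14 -> acc=1423955 shift=21 [end]
Varint 3: bytes[5:8] = D3 F4 56 -> value 1423955 (3 byte(s))
  byte[8]=0xFC cont=1 payload=0x7C=124: acc |= 124<<0 -> acc=124 shift=7
  byte[9]=0x1D cont=0 payload=0x1D=29: acc |= 29<<7 -> acc=3836 shift=14 [end]
Varint 4: bytes[8:10] = FC 1D -> value 3836 (2 byte(s))
  byte[10]=0xA9 cont=1 payload=0x29=41: acc |= 41<<0 -> acc=41 shift=7
  byte[11]=0xCF cont=1 payload=0x4F=79: acc |= 79<<7 -> acc=10153 shift=14
  byte[12]=0x06 cont=0 payload=0x06=6: acc |= 6<<14 -> acc=108457 shift=21 [end]
Varint 5: bytes[10:13] = A9 CF 06 -> value 108457 (3 byte(s))

Answer: 1879410 1429 1423955 3836 108457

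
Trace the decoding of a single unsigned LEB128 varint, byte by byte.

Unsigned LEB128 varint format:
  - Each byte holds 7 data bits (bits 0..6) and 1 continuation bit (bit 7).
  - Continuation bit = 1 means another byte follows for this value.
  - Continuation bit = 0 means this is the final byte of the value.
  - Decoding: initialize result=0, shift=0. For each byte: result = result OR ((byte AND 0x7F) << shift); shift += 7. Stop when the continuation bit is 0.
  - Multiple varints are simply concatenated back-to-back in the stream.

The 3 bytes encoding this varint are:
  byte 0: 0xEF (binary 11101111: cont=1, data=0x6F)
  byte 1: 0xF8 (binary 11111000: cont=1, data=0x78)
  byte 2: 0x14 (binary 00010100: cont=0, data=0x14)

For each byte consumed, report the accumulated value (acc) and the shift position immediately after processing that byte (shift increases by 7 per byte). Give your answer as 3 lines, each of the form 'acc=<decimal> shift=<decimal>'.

byte 0=0xEF: payload=0x6F=111, contrib = 111<<0 = 111; acc -> 111, shift -> 7
byte 1=0xF8: payload=0x78=120, contrib = 120<<7 = 15360; acc -> 15471, shift -> 14
byte 2=0x14: payload=0x14=20, contrib = 20<<14 = 327680; acc -> 343151, shift -> 21

Answer: acc=111 shift=7
acc=15471 shift=14
acc=343151 shift=21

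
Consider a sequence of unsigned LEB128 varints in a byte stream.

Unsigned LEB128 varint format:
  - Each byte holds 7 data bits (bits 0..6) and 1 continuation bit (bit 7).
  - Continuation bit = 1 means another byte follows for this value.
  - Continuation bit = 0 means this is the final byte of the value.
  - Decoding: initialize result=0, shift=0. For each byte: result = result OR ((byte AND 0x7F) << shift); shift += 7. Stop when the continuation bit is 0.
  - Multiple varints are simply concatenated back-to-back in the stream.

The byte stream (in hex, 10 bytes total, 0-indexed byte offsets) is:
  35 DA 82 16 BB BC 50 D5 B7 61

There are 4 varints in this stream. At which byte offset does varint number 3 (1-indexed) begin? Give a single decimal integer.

  byte[0]=0x35 cont=0 payload=0x35=53: acc |= 53<<0 -> acc=53 shift=7 [end]
Varint 1: bytes[0:1] = 35 -> value 53 (1 byte(s))
  byte[1]=0xDA cont=1 payload=0x5A=90: acc |= 90<<0 -> acc=90 shift=7
  byte[2]=0x82 cont=1 payload=0x02=2: acc |= 2<<7 -> acc=346 shift=14
  byte[3]=0x16 cont=0 payload=0x16=22: acc |= 22<<14 -> acc=360794 shift=21 [end]
Varint 2: bytes[1:4] = DA 82 16 -> value 360794 (3 byte(s))
  byte[4]=0xBB cont=1 payload=0x3B=59: acc |= 59<<0 -> acc=59 shift=7
  byte[5]=0xBC cont=1 payload=0x3C=60: acc |= 60<<7 -> acc=7739 shift=14
  byte[6]=0x50 cont=0 payload=0x50=80: acc |= 80<<14 -> acc=1318459 shift=21 [end]
Varint 3: bytes[4:7] = BB BC 50 -> value 1318459 (3 byte(s))
  byte[7]=0xD5 cont=1 payload=0x55=85: acc |= 85<<0 -> acc=85 shift=7
  byte[8]=0xB7 cont=1 payload=0x37=55: acc |= 55<<7 -> acc=7125 shift=14
  byte[9]=0x61 cont=0 payload=0x61=97: acc |= 97<<14 -> acc=1596373 shift=21 [end]
Varint 4: bytes[7:10] = D5 B7 61 -> value 1596373 (3 byte(s))

Answer: 4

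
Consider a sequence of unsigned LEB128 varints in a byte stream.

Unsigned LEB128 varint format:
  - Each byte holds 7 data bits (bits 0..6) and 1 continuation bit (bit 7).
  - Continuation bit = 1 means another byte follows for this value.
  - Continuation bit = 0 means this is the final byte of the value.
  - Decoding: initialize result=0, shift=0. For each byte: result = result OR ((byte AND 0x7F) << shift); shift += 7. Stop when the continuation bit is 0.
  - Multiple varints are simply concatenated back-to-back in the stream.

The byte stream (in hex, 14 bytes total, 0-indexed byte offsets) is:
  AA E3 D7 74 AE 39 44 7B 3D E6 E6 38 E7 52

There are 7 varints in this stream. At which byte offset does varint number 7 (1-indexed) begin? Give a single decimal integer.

Answer: 12

Derivation:
  byte[0]=0xAA cont=1 payload=0x2A=42: acc |= 42<<0 -> acc=42 shift=7
  byte[1]=0xE3 cont=1 payload=0x63=99: acc |= 99<<7 -> acc=12714 shift=14
  byte[2]=0xD7 cont=1 payload=0x57=87: acc |= 87<<14 -> acc=1438122 shift=21
  byte[3]=0x74 cont=0 payload=0x74=116: acc |= 116<<21 -> acc=244707754 shift=28 [end]
Varint 1: bytes[0:4] = AA E3 D7 74 -> value 244707754 (4 byte(s))
  byte[4]=0xAE cont=1 payload=0x2E=46: acc |= 46<<0 -> acc=46 shift=7
  byte[5]=0x39 cont=0 payload=0x39=57: acc |= 57<<7 -> acc=7342 shift=14 [end]
Varint 2: bytes[4:6] = AE 39 -> value 7342 (2 byte(s))
  byte[6]=0x44 cont=0 payload=0x44=68: acc |= 68<<0 -> acc=68 shift=7 [end]
Varint 3: bytes[6:7] = 44 -> value 68 (1 byte(s))
  byte[7]=0x7B cont=0 payload=0x7B=123: acc |= 123<<0 -> acc=123 shift=7 [end]
Varint 4: bytes[7:8] = 7B -> value 123 (1 byte(s))
  byte[8]=0x3D cont=0 payload=0x3D=61: acc |= 61<<0 -> acc=61 shift=7 [end]
Varint 5: bytes[8:9] = 3D -> value 61 (1 byte(s))
  byte[9]=0xE6 cont=1 payload=0x66=102: acc |= 102<<0 -> acc=102 shift=7
  byte[10]=0xE6 cont=1 payload=0x66=102: acc |= 102<<7 -> acc=13158 shift=14
  byte[11]=0x38 cont=0 payload=0x38=56: acc |= 56<<14 -> acc=930662 shift=21 [end]
Varint 6: bytes[9:12] = E6 E6 38 -> value 930662 (3 byte(s))
  byte[12]=0xE7 cont=1 payload=0x67=103: acc |= 103<<0 -> acc=103 shift=7
  byte[13]=0x52 cont=0 payload=0x52=82: acc |= 82<<7 -> acc=10599 shift=14 [end]
Varint 7: bytes[12:14] = E7 52 -> value 10599 (2 byte(s))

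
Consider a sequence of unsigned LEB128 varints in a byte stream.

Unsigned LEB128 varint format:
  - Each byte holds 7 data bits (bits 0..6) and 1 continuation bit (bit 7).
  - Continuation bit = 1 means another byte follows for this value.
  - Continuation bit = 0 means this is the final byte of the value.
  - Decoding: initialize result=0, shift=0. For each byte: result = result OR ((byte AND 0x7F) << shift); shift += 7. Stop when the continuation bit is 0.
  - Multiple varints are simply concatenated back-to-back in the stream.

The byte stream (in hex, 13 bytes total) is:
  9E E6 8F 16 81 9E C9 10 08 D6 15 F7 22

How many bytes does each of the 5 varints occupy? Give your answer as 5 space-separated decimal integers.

  byte[0]=0x9E cont=1 payload=0x1E=30: acc |= 30<<0 -> acc=30 shift=7
  byte[1]=0xE6 cont=1 payload=0x66=102: acc |= 102<<7 -> acc=13086 shift=14
  byte[2]=0x8F cont=1 payload=0x0F=15: acc |= 15<<14 -> acc=258846 shift=21
  byte[3]=0x16 cont=0 payload=0x16=22: acc |= 22<<21 -> acc=46396190 shift=28 [end]
Varint 1: bytes[0:4] = 9E E6 8F 16 -> value 46396190 (4 byte(s))
  byte[4]=0x81 cont=1 payload=0x01=1: acc |= 1<<0 -> acc=1 shift=7
  byte[5]=0x9E cont=1 payload=0x1E=30: acc |= 30<<7 -> acc=3841 shift=14
  byte[6]=0xC9 cont=1 payload=0x49=73: acc |= 73<<14 -> acc=1199873 shift=21
  byte[7]=0x10 cont=0 payload=0x10=16: acc |= 16<<21 -> acc=34754305 shift=28 [end]
Varint 2: bytes[4:8] = 81 9E C9 10 -> value 34754305 (4 byte(s))
  byte[8]=0x08 cont=0 payload=0x08=8: acc |= 8<<0 -> acc=8 shift=7 [end]
Varint 3: bytes[8:9] = 08 -> value 8 (1 byte(s))
  byte[9]=0xD6 cont=1 payload=0x56=86: acc |= 86<<0 -> acc=86 shift=7
  byte[10]=0x15 cont=0 payload=0x15=21: acc |= 21<<7 -> acc=2774 shift=14 [end]
Varint 4: bytes[9:11] = D6 15 -> value 2774 (2 byte(s))
  byte[11]=0xF7 cont=1 payload=0x77=119: acc |= 119<<0 -> acc=119 shift=7
  byte[12]=0x22 cont=0 payload=0x22=34: acc |= 34<<7 -> acc=4471 shift=14 [end]
Varint 5: bytes[11:13] = F7 22 -> value 4471 (2 byte(s))

Answer: 4 4 1 2 2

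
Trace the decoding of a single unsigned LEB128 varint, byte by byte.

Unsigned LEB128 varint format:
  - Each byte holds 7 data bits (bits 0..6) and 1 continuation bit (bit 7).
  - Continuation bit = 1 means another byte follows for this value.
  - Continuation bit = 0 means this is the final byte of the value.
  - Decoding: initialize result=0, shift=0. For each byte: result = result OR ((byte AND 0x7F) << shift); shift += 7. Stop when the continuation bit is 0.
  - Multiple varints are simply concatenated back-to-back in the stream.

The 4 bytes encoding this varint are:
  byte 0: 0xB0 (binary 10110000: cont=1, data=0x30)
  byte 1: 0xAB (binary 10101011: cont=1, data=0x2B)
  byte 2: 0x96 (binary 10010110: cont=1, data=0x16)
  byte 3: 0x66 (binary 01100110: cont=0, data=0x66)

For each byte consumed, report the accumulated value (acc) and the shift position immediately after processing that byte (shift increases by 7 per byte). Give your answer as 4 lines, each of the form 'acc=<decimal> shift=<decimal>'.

Answer: acc=48 shift=7
acc=5552 shift=14
acc=366000 shift=21
acc=214275504 shift=28

Derivation:
byte 0=0xB0: payload=0x30=48, contrib = 48<<0 = 48; acc -> 48, shift -> 7
byte 1=0xAB: payload=0x2B=43, contrib = 43<<7 = 5504; acc -> 5552, shift -> 14
byte 2=0x96: payload=0x16=22, contrib = 22<<14 = 360448; acc -> 366000, shift -> 21
byte 3=0x66: payload=0x66=102, contrib = 102<<21 = 213909504; acc -> 214275504, shift -> 28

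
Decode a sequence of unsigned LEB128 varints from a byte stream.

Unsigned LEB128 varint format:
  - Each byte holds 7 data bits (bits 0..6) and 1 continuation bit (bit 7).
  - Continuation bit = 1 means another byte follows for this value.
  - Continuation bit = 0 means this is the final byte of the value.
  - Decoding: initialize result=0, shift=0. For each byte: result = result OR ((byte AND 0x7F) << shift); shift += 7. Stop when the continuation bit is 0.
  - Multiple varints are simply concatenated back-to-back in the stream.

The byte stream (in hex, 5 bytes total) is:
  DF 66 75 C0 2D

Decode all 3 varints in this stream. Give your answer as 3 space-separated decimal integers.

  byte[0]=0xDF cont=1 payload=0x5F=95: acc |= 95<<0 -> acc=95 shift=7
  byte[1]=0x66 cont=0 payload=0x66=102: acc |= 102<<7 -> acc=13151 shift=14 [end]
Varint 1: bytes[0:2] = DF 66 -> value 13151 (2 byte(s))
  byte[2]=0x75 cont=0 payload=0x75=117: acc |= 117<<0 -> acc=117 shift=7 [end]
Varint 2: bytes[2:3] = 75 -> value 117 (1 byte(s))
  byte[3]=0xC0 cont=1 payload=0x40=64: acc |= 64<<0 -> acc=64 shift=7
  byte[4]=0x2D cont=0 payload=0x2D=45: acc |= 45<<7 -> acc=5824 shift=14 [end]
Varint 3: bytes[3:5] = C0 2D -> value 5824 (2 byte(s))

Answer: 13151 117 5824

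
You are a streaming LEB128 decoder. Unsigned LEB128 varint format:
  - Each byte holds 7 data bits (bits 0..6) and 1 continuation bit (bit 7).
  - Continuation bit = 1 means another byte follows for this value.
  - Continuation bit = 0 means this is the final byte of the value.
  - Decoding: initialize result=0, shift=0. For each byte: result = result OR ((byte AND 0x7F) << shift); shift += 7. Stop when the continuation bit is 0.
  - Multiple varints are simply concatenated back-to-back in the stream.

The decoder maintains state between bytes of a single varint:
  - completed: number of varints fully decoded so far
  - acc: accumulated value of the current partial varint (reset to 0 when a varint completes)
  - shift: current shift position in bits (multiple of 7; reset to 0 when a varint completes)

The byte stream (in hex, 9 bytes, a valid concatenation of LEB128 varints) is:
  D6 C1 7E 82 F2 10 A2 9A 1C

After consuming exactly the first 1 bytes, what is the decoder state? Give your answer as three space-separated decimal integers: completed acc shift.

Answer: 0 86 7

Derivation:
byte[0]=0xD6 cont=1 payload=0x56: acc |= 86<<0 -> completed=0 acc=86 shift=7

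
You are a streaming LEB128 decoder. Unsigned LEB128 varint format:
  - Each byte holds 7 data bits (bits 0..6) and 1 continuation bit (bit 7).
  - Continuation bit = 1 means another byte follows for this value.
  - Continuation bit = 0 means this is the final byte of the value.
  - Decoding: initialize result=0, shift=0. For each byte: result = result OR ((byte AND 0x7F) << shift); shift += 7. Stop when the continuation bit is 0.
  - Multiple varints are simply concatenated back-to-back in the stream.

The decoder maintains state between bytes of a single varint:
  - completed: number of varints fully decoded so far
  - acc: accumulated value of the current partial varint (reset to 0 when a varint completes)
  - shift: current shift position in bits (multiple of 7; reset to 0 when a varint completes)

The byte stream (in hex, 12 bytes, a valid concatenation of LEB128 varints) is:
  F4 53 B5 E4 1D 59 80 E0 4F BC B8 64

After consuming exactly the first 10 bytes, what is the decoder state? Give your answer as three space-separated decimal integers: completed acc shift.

byte[0]=0xF4 cont=1 payload=0x74: acc |= 116<<0 -> completed=0 acc=116 shift=7
byte[1]=0x53 cont=0 payload=0x53: varint #1 complete (value=10740); reset -> completed=1 acc=0 shift=0
byte[2]=0xB5 cont=1 payload=0x35: acc |= 53<<0 -> completed=1 acc=53 shift=7
byte[3]=0xE4 cont=1 payload=0x64: acc |= 100<<7 -> completed=1 acc=12853 shift=14
byte[4]=0x1D cont=0 payload=0x1D: varint #2 complete (value=487989); reset -> completed=2 acc=0 shift=0
byte[5]=0x59 cont=0 payload=0x59: varint #3 complete (value=89); reset -> completed=3 acc=0 shift=0
byte[6]=0x80 cont=1 payload=0x00: acc |= 0<<0 -> completed=3 acc=0 shift=7
byte[7]=0xE0 cont=1 payload=0x60: acc |= 96<<7 -> completed=3 acc=12288 shift=14
byte[8]=0x4F cont=0 payload=0x4F: varint #4 complete (value=1306624); reset -> completed=4 acc=0 shift=0
byte[9]=0xBC cont=1 payload=0x3C: acc |= 60<<0 -> completed=4 acc=60 shift=7

Answer: 4 60 7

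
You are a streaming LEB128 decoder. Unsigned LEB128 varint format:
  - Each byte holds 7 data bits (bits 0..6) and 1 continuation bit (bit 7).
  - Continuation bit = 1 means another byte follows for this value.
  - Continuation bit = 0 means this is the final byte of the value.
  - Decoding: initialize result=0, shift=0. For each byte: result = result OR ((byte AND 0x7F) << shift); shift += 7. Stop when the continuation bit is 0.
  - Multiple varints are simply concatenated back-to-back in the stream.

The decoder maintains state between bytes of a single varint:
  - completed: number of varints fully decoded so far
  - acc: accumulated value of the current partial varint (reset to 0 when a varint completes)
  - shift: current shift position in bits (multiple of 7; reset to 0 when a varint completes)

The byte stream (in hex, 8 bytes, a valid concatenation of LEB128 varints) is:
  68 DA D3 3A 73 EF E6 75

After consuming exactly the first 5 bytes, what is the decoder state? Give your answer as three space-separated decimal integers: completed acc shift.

Answer: 3 0 0

Derivation:
byte[0]=0x68 cont=0 payload=0x68: varint #1 complete (value=104); reset -> completed=1 acc=0 shift=0
byte[1]=0xDA cont=1 payload=0x5A: acc |= 90<<0 -> completed=1 acc=90 shift=7
byte[2]=0xD3 cont=1 payload=0x53: acc |= 83<<7 -> completed=1 acc=10714 shift=14
byte[3]=0x3A cont=0 payload=0x3A: varint #2 complete (value=960986); reset -> completed=2 acc=0 shift=0
byte[4]=0x73 cont=0 payload=0x73: varint #3 complete (value=115); reset -> completed=3 acc=0 shift=0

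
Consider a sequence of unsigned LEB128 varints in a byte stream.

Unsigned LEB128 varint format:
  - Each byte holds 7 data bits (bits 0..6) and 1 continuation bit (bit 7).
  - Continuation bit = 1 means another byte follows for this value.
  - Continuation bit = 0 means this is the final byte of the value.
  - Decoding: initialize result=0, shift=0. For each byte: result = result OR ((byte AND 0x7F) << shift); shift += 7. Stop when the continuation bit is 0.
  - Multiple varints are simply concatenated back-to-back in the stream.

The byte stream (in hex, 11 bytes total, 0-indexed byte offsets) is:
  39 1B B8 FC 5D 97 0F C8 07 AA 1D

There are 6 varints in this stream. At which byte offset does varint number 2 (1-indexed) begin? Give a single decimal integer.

  byte[0]=0x39 cont=0 payload=0x39=57: acc |= 57<<0 -> acc=57 shift=7 [end]
Varint 1: bytes[0:1] = 39 -> value 57 (1 byte(s))
  byte[1]=0x1B cont=0 payload=0x1B=27: acc |= 27<<0 -> acc=27 shift=7 [end]
Varint 2: bytes[1:2] = 1B -> value 27 (1 byte(s))
  byte[2]=0xB8 cont=1 payload=0x38=56: acc |= 56<<0 -> acc=56 shift=7
  byte[3]=0xFC cont=1 payload=0x7C=124: acc |= 124<<7 -> acc=15928 shift=14
  byte[4]=0x5D cont=0 payload=0x5D=93: acc |= 93<<14 -> acc=1539640 shift=21 [end]
Varint 3: bytes[2:5] = B8 FC 5D -> value 1539640 (3 byte(s))
  byte[5]=0x97 cont=1 payload=0x17=23: acc |= 23<<0 -> acc=23 shift=7
  byte[6]=0x0F cont=0 payload=0x0F=15: acc |= 15<<7 -> acc=1943 shift=14 [end]
Varint 4: bytes[5:7] = 97 0F -> value 1943 (2 byte(s))
  byte[7]=0xC8 cont=1 payload=0x48=72: acc |= 72<<0 -> acc=72 shift=7
  byte[8]=0x07 cont=0 payload=0x07=7: acc |= 7<<7 -> acc=968 shift=14 [end]
Varint 5: bytes[7:9] = C8 07 -> value 968 (2 byte(s))
  byte[9]=0xAA cont=1 payload=0x2A=42: acc |= 42<<0 -> acc=42 shift=7
  byte[10]=0x1D cont=0 payload=0x1D=29: acc |= 29<<7 -> acc=3754 shift=14 [end]
Varint 6: bytes[9:11] = AA 1D -> value 3754 (2 byte(s))

Answer: 1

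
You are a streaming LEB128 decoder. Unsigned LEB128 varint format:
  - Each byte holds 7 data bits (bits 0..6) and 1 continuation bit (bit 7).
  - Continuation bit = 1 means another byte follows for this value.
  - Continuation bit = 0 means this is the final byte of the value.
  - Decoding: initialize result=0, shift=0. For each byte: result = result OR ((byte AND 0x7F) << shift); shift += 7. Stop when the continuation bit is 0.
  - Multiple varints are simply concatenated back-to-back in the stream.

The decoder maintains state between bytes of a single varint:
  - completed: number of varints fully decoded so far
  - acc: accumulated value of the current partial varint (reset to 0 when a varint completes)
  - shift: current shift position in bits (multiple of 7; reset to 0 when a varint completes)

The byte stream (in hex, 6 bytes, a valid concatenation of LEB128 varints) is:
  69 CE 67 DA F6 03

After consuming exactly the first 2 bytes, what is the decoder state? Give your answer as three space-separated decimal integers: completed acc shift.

Answer: 1 78 7

Derivation:
byte[0]=0x69 cont=0 payload=0x69: varint #1 complete (value=105); reset -> completed=1 acc=0 shift=0
byte[1]=0xCE cont=1 payload=0x4E: acc |= 78<<0 -> completed=1 acc=78 shift=7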